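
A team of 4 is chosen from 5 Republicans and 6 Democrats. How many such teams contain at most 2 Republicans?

Split by how many Republicans are chosen (0 through 2).
Sum: C(5,0)·C(6,4) + C(5,1)·C(6,3) + C(5,2)·C(6,2) = 15 + 100 + 150 = 265.

265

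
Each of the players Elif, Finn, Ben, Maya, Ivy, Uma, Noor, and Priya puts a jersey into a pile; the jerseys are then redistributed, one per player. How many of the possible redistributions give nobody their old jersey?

This is the derangement count D_8: permutations of 8 items with no fixed point.
By inclusion–exclusion this is Σ_{j=0}^{8} (−1)^j C(8,j)·(8−j)!.
Computing: 40320 − 40320 + 20160 − 6720 + 1680 − 336 + 56 − 8 + 1 = 14833.

14833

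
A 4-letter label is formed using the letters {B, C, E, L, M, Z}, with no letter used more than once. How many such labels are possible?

With no repetition, fill the 4 letters in order: 6 choices, then 5, down to 3.
That product is 6 × 5 × 4 × 3 = 360.

360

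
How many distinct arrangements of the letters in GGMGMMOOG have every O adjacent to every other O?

Treat the 2 copies of O as a single block. The multiset to arrange is then {OO, G, G, G, G, M, M, M}, 8 items in all.
That gives (8)!/(4!·3!) = 280 arrangements.

280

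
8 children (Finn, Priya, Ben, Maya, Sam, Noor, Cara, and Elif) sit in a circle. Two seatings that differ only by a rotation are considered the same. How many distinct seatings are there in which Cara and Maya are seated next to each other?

1440

Glue Cara and Maya into a block (2 internal orders). Seating 7 units around a circle gives (6)! arrangements.
So 2 × (6)! = 2 × 720 = 1440.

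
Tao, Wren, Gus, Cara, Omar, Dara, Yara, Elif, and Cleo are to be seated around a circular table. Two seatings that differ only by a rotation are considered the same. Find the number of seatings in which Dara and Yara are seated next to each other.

10080

Glue Dara and Yara into a block (2 internal orders). Seating 8 units around a circle gives (7)! arrangements.
So 2 × (7)! = 2 × 5040 = 10080.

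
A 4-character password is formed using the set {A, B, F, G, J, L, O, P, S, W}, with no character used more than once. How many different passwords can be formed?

Choose and order 4 of the 10 symbols: the first character has 10 options, the next 9, then 8, 7.
That product is 10 × 9 × 8 × 7 = 5040.

5040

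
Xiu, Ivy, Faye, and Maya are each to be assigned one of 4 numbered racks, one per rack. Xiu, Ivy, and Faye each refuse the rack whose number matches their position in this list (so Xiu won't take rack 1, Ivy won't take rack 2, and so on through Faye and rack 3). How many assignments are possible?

11

Let Aᵢ (for i ∈ {1, 2, 3}) be the placements that put person i in their forbidden rack. Any j of these fix j positions, leaving (4−j)! ways to fill the rest, and there are C(3,j) ways to pick which j.
By inclusion–exclusion, the number of valid placements is Σ_{j=0}^{3} (−1)^j C(3,j)·(4−j)!.
Computing: 24 − 18 + 6 − 1 = 11.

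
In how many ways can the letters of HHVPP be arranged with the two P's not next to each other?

Total arrangements of HHVPP: 5!/(2!·2!) = 30.
If the two P's are adjacent, glue them into one block, leaving 4 items to arrange: (4)!/(2!) = 12 ways.
Hence 30 − 12 = 18.

18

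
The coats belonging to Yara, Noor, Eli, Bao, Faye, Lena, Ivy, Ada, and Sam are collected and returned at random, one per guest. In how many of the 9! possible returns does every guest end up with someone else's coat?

Count assignments avoiding every fixed point. For any j of the 9 guests fixed to their own coat, the other 9−j can be arranged in (9−j)! ways.
By inclusion–exclusion this is Σ_{j=0}^{9} (−1)^j C(9,j)·(9−j)!.
Computing: 362880 − 362880 + 181440 − 60480 + 15120 − 3024 + 504 − 72 + 9 − 1 = 133496.

133496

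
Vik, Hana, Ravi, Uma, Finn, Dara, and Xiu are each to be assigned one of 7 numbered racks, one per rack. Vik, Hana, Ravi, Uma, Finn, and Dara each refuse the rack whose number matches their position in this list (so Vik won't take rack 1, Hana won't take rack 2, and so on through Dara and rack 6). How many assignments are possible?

Let Aᵢ (for 1 ≤ i ≤ 6) be the placements that put person i in their forbidden rack. Any j of these fix j positions, leaving (7−j)! ways to fill the rest, and there are C(6,j) ways to pick which j.
By inclusion–exclusion, the number of valid placements is Σ_{j=0}^{6} (−1)^j C(6,j)·(7−j)!.
Computing: 5040 − 4320 + 1800 − 480 + 90 − 12 + 1 = 2119.

2119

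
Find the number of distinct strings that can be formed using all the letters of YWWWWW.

6

YWWWWW has 6 letters with W appearing 5 times.
Dividing 6! = 720 by 5! = 120 for the repeated letters gives 6.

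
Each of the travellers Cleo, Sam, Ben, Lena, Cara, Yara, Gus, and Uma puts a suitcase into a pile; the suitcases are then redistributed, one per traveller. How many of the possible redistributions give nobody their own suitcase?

This is the derangement count D_8: permutations of 8 items with no fixed point.
By inclusion–exclusion this is Σ_{j=0}^{8} (−1)^j C(8,j)·(8−j)!.
Computing: 40320 − 40320 + 20160 − 6720 + 1680 − 336 + 56 − 8 + 1 = 14833.

14833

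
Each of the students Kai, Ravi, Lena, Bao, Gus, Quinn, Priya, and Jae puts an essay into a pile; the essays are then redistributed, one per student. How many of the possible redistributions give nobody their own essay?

14833

This is the derangement count D_8: permutations of 8 items with no fixed point.
By inclusion–exclusion this is Σ_{j=0}^{8} (−1)^j C(8,j)·(8−j)!.
Computing: 40320 − 40320 + 20160 − 6720 + 1680 − 336 + 56 − 8 + 1 = 14833.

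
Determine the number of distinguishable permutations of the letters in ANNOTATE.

5040

The 8 letters of ANNOTATE have repeats: A appearing twice, N appearing twice, and T appearing twice.
Dividing 8! = 40320 by 2!·2!·2! = 8 for the repeated letters gives 5040.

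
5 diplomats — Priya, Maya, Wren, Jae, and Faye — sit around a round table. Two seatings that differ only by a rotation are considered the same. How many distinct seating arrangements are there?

Around a circle, 5 distinct people have 5!/5 = (4)! = 24 rotationally distinct seatings.

24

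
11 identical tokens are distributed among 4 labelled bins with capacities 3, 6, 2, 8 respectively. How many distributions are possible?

74

Without the upper bounds there are C(14,3) = 364 ways to split 11 among 4 bins.
Subtract solutions that violate a single cap (substitute x_i' = x_i − (cap_i+1)): x_1 ≥ 4 gives C(10,3) = 120; x_2 ≥ 7 gives C(7,3) = 35; x_3 ≥ 3 gives C(11,3) = 165; x_4 ≥ 9 gives C(5,3) = 10. Together 330.
Add back pairs where two caps are both exceeded: 1 + 35 + 0 + 4 + 0 + 0 = 40.
By inclusion–exclusion the count is 364 − 330 + 40 = 74.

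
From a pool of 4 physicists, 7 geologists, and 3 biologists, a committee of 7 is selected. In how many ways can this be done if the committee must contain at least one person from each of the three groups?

Unrestricted: C(14,7) = 3432 ways to pick any 7 of the 14.
Selections missing a whole group: no physicists → C(10,7) = 120; no geologists → C(7,7) = 1; no biologists → C(11,7) = 330.
Add back selections omitting two groups (i.e. drawn from a single group): C(4,7) + C(7,7) + C(3,7) = 1.
By inclusion–exclusion: 3432 − 451 + 1 = 2982.

2982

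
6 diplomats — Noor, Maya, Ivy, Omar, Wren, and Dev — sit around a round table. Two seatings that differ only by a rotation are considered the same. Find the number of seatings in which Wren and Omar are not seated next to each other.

72

Without the restriction there are (5)! = 120 seatings.
Those with Wren next to Omar: fuse the pair into one unit and seat 5 units around a circle — 2·(4)! = 48.
Subtracting, 120 − 48 = 72.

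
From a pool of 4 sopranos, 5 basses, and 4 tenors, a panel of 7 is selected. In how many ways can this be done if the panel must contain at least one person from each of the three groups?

Total 7-person selections from all 13: C(13,7) = 1716.
Selections missing a whole group: no sopranos → C(9,7) = 36; no basses → C(8,7) = 8; no tenors → C(9,7) = 36.
Add back selections omitting two groups (i.e. drawn from a single group): C(4,7) + C(5,7) + C(4,7) = 0.
By inclusion–exclusion: 1716 − 80 + 0 = 1636.

1636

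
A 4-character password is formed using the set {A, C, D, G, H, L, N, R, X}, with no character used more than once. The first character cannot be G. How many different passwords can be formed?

2688

The first character has 9−1 = 8 choices (anything except G).
The remaining 3 characters are filled from the other 8 symbols without repetition: 8 × 7 × 6 = 336.
Total: 8 × 336 = 2688.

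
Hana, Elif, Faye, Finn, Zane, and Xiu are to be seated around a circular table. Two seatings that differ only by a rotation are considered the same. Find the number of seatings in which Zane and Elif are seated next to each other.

48

Treat {Zane, Elif} as one unit (2 internal orders) and seat the resulting 5 units around the table: (4)! circular arrangements.
So 2 × (4)! = 2 × 24 = 48.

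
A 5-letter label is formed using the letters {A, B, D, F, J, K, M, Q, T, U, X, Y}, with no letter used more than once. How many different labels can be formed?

Choose and order 5 of the 12 symbols: the first letter has 12 options, the next 11, and so on down to 8.
That product is 12 × 11 × 10 × 9 × 8 = 95040.

95040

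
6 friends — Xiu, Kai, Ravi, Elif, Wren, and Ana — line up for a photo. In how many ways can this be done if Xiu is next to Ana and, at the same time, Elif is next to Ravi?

96

Treat {Xiu,Ana} as one block (2 orders) and {Elif,Ravi} as another (2 orders).
That leaves 4 units to arrange: 2 × 2 × 4! = 4 × 24 = 96.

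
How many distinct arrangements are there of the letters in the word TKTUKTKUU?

1680

Letter multiplicities in TKTUKTKUU: K×3, T×3, U×3.
The number of distinct arrangements is 9!/(3!·3!·3!) = 362880/216 = 1680.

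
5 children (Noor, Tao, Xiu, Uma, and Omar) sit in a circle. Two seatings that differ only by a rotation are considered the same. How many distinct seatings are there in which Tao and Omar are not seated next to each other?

12

Without the restriction there are (4)! = 24 seatings.
Seatings with Tao beside Omar: treat them as a block with 2 internal orders, giving 2 × (3)! = 12.
Subtracting, 24 − 12 = 12.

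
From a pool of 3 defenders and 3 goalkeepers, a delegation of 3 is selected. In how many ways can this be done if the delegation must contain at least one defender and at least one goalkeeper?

18

With no constraint there are C(6,3) = 20 possible selections.
Subtract selections that omit an entire group: no defenders → C(3,3) = 1; no goalkeepers → C(3,3) = 1.
Both groups omitted at once is impossible, so 20 − 2 = 18.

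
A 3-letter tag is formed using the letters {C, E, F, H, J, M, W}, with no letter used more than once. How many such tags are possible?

This is a permutation of 3 out of 7: P(7,3) = 7!/4!.
That product is 7 × 6 × 5 = 210.

210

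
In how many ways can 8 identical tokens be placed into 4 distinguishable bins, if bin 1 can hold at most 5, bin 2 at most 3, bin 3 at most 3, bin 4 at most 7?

85

Without the upper bounds there are C(11,3) = 165 ways to split 8 among 4 bins.
Subtract solutions that violate a single cap (substitute x_i' = x_i − (cap_i+1)): x_1 ≥ 6 gives C(5,3) = 10; x_2 ≥ 4 gives C(7,3) = 35; x_3 ≥ 4 gives C(7,3) = 35; x_4 ≥ 8 gives C(3,3) = 1. Together 81.
Add back pairs where two caps are both exceeded: 0 + 0 + 0 + 1 + 0 + 0 = 1.
By inclusion–exclusion the count is 165 − 81 + 1 = 85.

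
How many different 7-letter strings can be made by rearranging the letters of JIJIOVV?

The 7 letters of JIJIOVV have repeats: I appearing twice, J appearing twice, and V appearing twice.
So there are 7! / (2!·2!·2!) = 630 distinguishable arrangements.

630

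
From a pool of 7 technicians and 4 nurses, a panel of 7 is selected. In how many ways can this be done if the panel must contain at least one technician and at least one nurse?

Unrestricted: C(11,7) = 330 ways to pick any 7 of the 11.
Selections missing a whole group: no technicians → C(4,7) = 0; no nurses → C(7,7) = 1.
Both groups omitted at once is impossible, so 330 − 1 = 329.

329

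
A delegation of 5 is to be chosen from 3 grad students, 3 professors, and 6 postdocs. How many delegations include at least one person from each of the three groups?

Total 5-person selections from all 12: C(12,5) = 792.
Selections missing a whole group: no grad students → C(9,5) = 126; no professors → C(9,5) = 126; no postdocs → C(6,5) = 6.
Add back selections omitting two groups (i.e. drawn from a single group): C(3,5) + C(3,5) + C(6,5) = 6.
By inclusion–exclusion: 792 − 258 + 6 = 540.

540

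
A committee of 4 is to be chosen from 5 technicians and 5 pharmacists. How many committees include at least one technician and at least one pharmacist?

Unrestricted: C(10,4) = 210 ways to pick any 4 of the 10.
Selections missing a whole group: no technicians → C(5,4) = 5; no pharmacists → C(5,4) = 5.
Both groups omitted at once is impossible, so 210 − 10 = 200.

200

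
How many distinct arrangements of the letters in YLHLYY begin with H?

10

Fix H in the first position and arrange the remaining 5 letters.
Those 5 letters have L appearing twice and Y appearing 3 times, giving (5)!/(3!·2!) = 10.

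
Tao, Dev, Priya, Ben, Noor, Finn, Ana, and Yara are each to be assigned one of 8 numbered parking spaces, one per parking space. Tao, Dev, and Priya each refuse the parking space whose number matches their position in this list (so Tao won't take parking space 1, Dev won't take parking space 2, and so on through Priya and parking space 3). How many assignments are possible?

Let Aᵢ (for i ∈ {1, 2, 3}) be the placements that put person i in their forbidden parking space. Any j of these fix j positions, leaving (8−j)! ways to fill the rest, and there are C(3,j) ways to pick which j.
By inclusion–exclusion, the number of valid placements is Σ_{j=0}^{3} (−1)^j C(3,j)·(8−j)!.
Computing: 40320 − 15120 + 2160 − 120 = 27240.

27240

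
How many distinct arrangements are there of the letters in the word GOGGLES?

840

Letter multiplicities in GOGGLES: E×1, G×3, L×1, O×1, S×1.
The number of distinct arrangements is 7!/(3!) = 5040/6 = 840.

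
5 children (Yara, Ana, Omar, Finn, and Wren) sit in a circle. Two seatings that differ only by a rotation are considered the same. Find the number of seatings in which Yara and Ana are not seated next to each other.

Without the restriction there are (4)! = 24 seatings.
Those with Yara next to Ana: fuse the pair into one unit and seat 4 units around a circle — 2·(3)! = 12.
Subtracting, 24 − 12 = 12.

12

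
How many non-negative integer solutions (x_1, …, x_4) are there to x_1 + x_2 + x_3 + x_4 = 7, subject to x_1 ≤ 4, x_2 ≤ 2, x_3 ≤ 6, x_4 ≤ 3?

By stars and bars, unrestricted non-negative solutions to x_1+…+x_4 = 7 number C(7+3,3) = 120.
Subtract solutions that violate a single cap (substitute x_i' = x_i − (cap_i+1)): x_1 ≥ 5 gives C(5,3) = 10; x_2 ≥ 3 gives C(7,3) = 35; x_3 ≥ 7 gives C(3,3) = 1; x_4 ≥ 4 gives C(6,3) = 20. Together 66.
Add back pairs where two caps are both exceeded: 0 + 0 + 0 + 0 + 1 + 0 = 1.
By inclusion–exclusion the count is 120 − 66 + 1 = 55.

55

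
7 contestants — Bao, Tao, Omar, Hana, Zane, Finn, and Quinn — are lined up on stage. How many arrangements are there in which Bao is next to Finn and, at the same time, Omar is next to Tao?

Treat {Bao,Finn} as one block (2 orders) and {Omar,Tao} as another (2 orders).
That leaves 5 units to arrange: 2 × 2 × 5! = 4 × 120 = 480.

480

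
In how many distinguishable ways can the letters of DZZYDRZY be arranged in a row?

DZZYDRZY has 8 letters with D appearing twice, Y appearing twice, and Z appearing 3 times.
So there are 8! / (3!·2!·2!) = 1680 distinguishable arrangements.

1680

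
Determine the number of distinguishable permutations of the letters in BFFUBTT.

Letter multiplicities in BFFUBTT: B×2, F×2, T×2, U×1.
Dividing 7! = 5040 by 2!·2!·2! = 8 for the repeated letters gives 630.

630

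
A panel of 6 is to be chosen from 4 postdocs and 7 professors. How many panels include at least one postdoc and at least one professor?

455

With no constraint there are C(11,6) = 462 possible selections.
Selections missing a whole group: no postdocs → C(7,6) = 7; no professors → C(4,6) = 0.
Both groups omitted at once is impossible, so 462 − 7 = 455.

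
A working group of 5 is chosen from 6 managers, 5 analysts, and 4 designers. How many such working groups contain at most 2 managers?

Split by how many managers are chosen (0 through 2).
Sum: C(6,0)·C(9,5) + C(6,1)·C(9,4) + C(6,2)·C(9,3) = 126 + 756 + 1260 = 2142.

2142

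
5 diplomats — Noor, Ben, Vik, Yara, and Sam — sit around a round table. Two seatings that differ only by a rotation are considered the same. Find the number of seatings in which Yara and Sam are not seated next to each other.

12

Without the restriction there are (4)! = 24 seatings.
Seatings with Yara beside Sam: treat them as a block with 2 internal orders, giving 2 × (3)! = 12.
Subtracting, 24 − 12 = 12.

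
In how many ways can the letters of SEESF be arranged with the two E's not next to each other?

There are 5!/(2!·2!) = 30 arrangements of SEESF in total.
If the two E's are adjacent, glue them into one block, leaving 4 items to arrange: (4)!/(2!) = 12 ways.
Subtracting, 30 − 12 = 18 arrangements keep the E's apart.

18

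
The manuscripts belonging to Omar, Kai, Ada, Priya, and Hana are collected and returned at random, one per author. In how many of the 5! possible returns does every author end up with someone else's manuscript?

This is the derangement count D_5: permutations of 5 items with no fixed point.
By inclusion–exclusion this is Σ_{j=0}^{5} (−1)^j C(5,j)·(5−j)!.
Computing: 120 − 120 + 60 − 20 + 5 − 1 = 44.

44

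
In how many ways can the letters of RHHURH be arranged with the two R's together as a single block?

Treat the 2 copies of R as a single block. The multiset to arrange is then {RR, H, H, H, U}, 5 items in all.
That gives (5)!/(3!) = 20 arrangements.

20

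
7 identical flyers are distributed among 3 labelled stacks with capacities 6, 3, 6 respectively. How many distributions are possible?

24

Ignoring the caps, the number of non-negative solutions to x_1+…+x_3 = 7 is C(9,2) = 36.
Subtract solutions that violate a single cap (substitute x_i' = x_i − (cap_i+1)): x_1 ≥ 7 gives C(2,2) = 1; x_2 ≥ 4 gives C(5,2) = 10; x_3 ≥ 7 gives C(2,2) = 1. Together 12.
No two caps can be exceeded simultaneously, so the pair terms are all 0.
By inclusion–exclusion the count is 36 − 12 + 0 = 24.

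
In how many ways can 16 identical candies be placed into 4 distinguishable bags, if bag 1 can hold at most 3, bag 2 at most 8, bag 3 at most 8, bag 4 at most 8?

Ignoring the caps, the number of non-negative solutions to x_1+…+x_4 = 16 is C(19,3) = 969.
Subtract solutions that violate a single cap (substitute x_i' = x_i − (cap_i+1)): x_1 ≥ 4 gives C(15,3) = 455; x_2 ≥ 9 gives C(10,3) = 120; x_3 ≥ 9 gives C(10,3) = 120; x_4 ≥ 9 gives C(10,3) = 120. Together 815.
Add back pairs where two caps are both exceeded: 20 + 20 + 20 + 0 + 0 + 0 = 60.
By inclusion–exclusion the count is 969 − 815 + 60 = 214.

214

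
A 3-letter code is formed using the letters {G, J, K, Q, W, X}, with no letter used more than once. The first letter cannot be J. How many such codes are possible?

The first letter has 6−1 = 5 choices (anything except J).
The remaining 2 letters are filled from the other 5 symbols without repetition: 5 × 4 = 20.
Total: 5 × 20 = 100.

100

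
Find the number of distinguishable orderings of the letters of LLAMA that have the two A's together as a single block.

12

Treat the 2 copies of A as a single block. The multiset to arrange is then {AA, L, L, M}, 4 items in all.
That gives (4)!/(2!) = 12 arrangements.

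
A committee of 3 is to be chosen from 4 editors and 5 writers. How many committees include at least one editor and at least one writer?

With no constraint there are C(9,3) = 84 possible selections.
Selections missing a whole group: no editors → C(5,3) = 10; no writers → C(4,3) = 4.
Both groups omitted at once is impossible, so 84 − 14 = 70.

70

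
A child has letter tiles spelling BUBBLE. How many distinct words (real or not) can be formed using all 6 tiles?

The 6 letters of BUBBLE have repeats: B appearing 3 times.
The number of distinct arrangements is 6!/(3!) = 720/6 = 120.

120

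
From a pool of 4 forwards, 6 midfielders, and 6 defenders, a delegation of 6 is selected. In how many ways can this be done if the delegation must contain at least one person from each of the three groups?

6666

Unrestricted: C(16,6) = 8008 ways to pick any 6 of the 16.
Selections missing a whole group: no forwards → C(12,6) = 924; no midfielders → C(10,6) = 210; no defenders → C(10,6) = 210.
Add back selections omitting two groups (i.e. drawn from a single group): C(4,6) + C(6,6) + C(6,6) = 2.
By inclusion–exclusion: 8008 − 1344 + 2 = 6666.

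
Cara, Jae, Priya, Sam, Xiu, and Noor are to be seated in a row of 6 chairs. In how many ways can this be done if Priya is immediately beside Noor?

Place the 4 others and the Priya-Noor pair as 5 objects in a line; the pair has 2 internal arrangements.
That gives 2 × 5! = 2 × 120 = 240.

240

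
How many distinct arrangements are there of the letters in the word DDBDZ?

DDBDZ has 5 letters with D appearing 3 times.
Dividing 5! = 120 by 3! = 6 for the repeated letters gives 20.

20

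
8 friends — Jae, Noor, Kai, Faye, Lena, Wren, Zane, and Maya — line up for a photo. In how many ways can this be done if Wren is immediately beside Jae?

10080

Place the 6 others and the Wren-Jae pair as 7 objects in a line; the pair has 2 internal arrangements.
So the count is 2·(7)! = 10080.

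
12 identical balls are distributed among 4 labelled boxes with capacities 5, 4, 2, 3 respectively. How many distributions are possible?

By stars and bars, unrestricted non-negative solutions to x_1+…+x_4 = 12 number C(12+3,3) = 455.
Subtract solutions that violate a single cap (substitute x_i' = x_i − (cap_i+1)): x_1 ≥ 6 gives C(9,3) = 84; x_2 ≥ 5 gives C(10,3) = 120; x_3 ≥ 3 gives C(12,3) = 220; x_4 ≥ 4 gives C(11,3) = 165. Together 589.
Add back pairs where two caps are both exceeded: 4 + 20 + 10 + 35 + 20 + 56 = 145.
Subtract triples: 0 + 0 + 0 + 1 = 1.
By inclusion–exclusion the count is 455 − 589 + 145 − 1 = 10.

10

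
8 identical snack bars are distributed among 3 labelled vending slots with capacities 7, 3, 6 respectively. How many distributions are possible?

26

Ignoring the caps, the number of non-negative solutions to x_1+…+x_3 = 8 is C(10,2) = 45.
Subtract solutions that violate a single cap (substitute x_i' = x_i − (cap_i+1)): x_1 ≥ 8 gives C(2,2) = 1; x_2 ≥ 4 gives C(6,2) = 15; x_3 ≥ 7 gives C(3,2) = 3. Together 19.
No two caps can be exceeded simultaneously, so the pair terms are all 0.
By inclusion–exclusion the count is 45 − 19 + 0 = 26.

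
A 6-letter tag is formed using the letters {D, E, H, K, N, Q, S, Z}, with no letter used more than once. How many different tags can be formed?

20160

Choose and order 6 of the 8 symbols: the first letter has 8 options, the next 7, and so on down to 3.
That product is 8 × 7 × 6 × 5 × 4 × 3 = 20160.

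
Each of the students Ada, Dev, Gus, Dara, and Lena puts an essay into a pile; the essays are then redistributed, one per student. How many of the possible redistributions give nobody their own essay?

Let Aᵢ be the assignments in which student i gets their own essay. We want the size of the complement of A₁∪…∪A_5.
By inclusion–exclusion this is Σ_{j=0}^{5} (−1)^j C(5,j)·(5−j)!.
Computing: 120 − 120 + 60 − 20 + 5 − 1 = 44.

44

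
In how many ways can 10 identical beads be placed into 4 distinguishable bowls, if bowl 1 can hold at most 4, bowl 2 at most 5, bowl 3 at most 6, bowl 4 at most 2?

Without the upper bounds there are C(13,3) = 286 ways to split 10 among 4 bowls.
Subtract solutions that violate a single cap (substitute x_i' = x_i − (cap_i+1)): x_1 ≥ 5 gives C(8,3) = 56; x_2 ≥ 6 gives C(7,3) = 35; x_3 ≥ 7 gives C(6,3) = 20; x_4 ≥ 3 gives C(10,3) = 120. Together 231.
Add back pairs where two caps are both exceeded: 0 + 0 + 10 + 0 + 4 + 1 = 15.
By inclusion–exclusion the count is 286 − 231 + 15 = 70.

70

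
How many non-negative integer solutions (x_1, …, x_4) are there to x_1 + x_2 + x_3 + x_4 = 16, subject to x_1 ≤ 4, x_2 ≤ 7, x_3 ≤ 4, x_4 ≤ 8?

Without the upper bounds there are C(19,3) = 969 ways to split 16 among 4 variables.
Subtract solutions that violate a single cap (substitute x_i' = x_i − (cap_i+1)): x_1 ≥ 5 gives C(14,3) = 364; x_2 ≥ 8 gives C(11,3) = 165; x_3 ≥ 5 gives C(14,3) = 364; x_4 ≥ 9 gives C(10,3) = 120. Together 1013.
Add back pairs where two caps are both exceeded: 20 + 84 + 10 + 20 + 0 + 10 = 144.
By inclusion–exclusion the count is 969 − 1013 + 144 = 100.

100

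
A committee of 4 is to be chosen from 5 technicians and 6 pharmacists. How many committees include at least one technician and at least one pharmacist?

310

Unrestricted: C(11,4) = 330 ways to pick any 4 of the 11.
Selections missing a whole group: no technicians → C(6,4) = 15; no pharmacists → C(5,4) = 5.
Both groups omitted at once is impossible, so 330 − 20 = 310.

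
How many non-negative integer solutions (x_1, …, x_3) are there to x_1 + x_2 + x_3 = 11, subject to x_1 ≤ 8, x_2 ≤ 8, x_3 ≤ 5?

45

Without the upper bounds there are C(13,2) = 78 ways to split 11 among 3 variables.
Subtract solutions that violate a single cap (substitute x_i' = x_i − (cap_i+1)): x_1 ≥ 9 gives C(4,2) = 6; x_2 ≥ 9 gives C(4,2) = 6; x_3 ≥ 6 gives C(7,2) = 21. Together 33.
No two caps can be exceeded simultaneously, so the pair terms are all 0.
By inclusion–exclusion the count is 78 − 33 + 0 = 45.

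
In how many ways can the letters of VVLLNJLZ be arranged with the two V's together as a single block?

840

Treat the 2 copies of V as a single block. The multiset to arrange is then {VV, J, L, L, L, N, Z}, 7 items in all.
That gives (7)!/(3!) = 840 arrangements.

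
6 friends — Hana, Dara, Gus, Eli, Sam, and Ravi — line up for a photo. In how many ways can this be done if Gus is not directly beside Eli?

480

Of the 6! = 720 arrangements, those with Gus and Eli adjacent number 2 × 5! = 240 (treat the pair as a block with 2 internal orders).
Complementary counting: 720 − 240 = 480.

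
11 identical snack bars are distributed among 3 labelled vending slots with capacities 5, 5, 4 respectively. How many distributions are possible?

By stars and bars, unrestricted non-negative solutions to x_1+…+x_3 = 11 number C(11+2,2) = 78.
Subtract solutions that violate a single cap (substitute x_i' = x_i − (cap_i+1)): x_1 ≥ 6 gives C(7,2) = 21; x_2 ≥ 6 gives C(7,2) = 21; x_3 ≥ 5 gives C(8,2) = 28. Together 70.
Add back pairs where two caps are both exceeded: 0 + 1 + 1 = 2.
By inclusion–exclusion the count is 78 − 70 + 2 = 10.

10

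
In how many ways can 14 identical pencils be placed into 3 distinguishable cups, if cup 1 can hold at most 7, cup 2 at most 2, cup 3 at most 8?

9

By stars and bars, unrestricted non-negative solutions to x_1+…+x_3 = 14 number C(14+2,2) = 120.
Subtract solutions that violate a single cap (substitute x_i' = x_i − (cap_i+1)): x_1 ≥ 8 gives C(8,2) = 28; x_2 ≥ 3 gives C(13,2) = 78; x_3 ≥ 9 gives C(7,2) = 21. Together 127.
Add back pairs where two caps are both exceeded: 10 + 0 + 6 = 16.
By inclusion–exclusion the count is 120 − 127 + 16 = 9.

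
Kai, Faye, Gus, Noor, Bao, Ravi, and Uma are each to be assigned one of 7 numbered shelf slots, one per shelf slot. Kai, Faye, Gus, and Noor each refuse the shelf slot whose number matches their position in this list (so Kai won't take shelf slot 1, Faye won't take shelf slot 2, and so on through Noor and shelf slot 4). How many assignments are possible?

Let Aᵢ (for 1 ≤ i ≤ 4) be the placements that put person i in their forbidden shelf slot. Any j of these fix j positions, leaving (7−j)! ways to fill the rest, and there are C(4,j) ways to pick which j.
By inclusion–exclusion, the number of valid placements is Σ_{j=0}^{4} (−1)^j C(4,j)·(7−j)!.
Computing: 5040 − 2880 + 720 − 96 + 6 = 2790.

2790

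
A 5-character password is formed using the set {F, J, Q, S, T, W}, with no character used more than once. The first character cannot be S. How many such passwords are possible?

The first character has 6−1 = 5 choices (anything except S).
The remaining 4 characters are filled from the other 5 symbols without repetition: 5 × 4 × 3 × 2 = 120.
Total: 5 × 120 = 600.

600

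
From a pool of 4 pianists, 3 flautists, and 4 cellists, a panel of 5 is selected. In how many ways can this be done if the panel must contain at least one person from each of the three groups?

364

Total 5-person selections from all 11: C(11,5) = 462.
Subtract selections that omit an entire group: no pianists → C(7,5) = 21; no flautists → C(8,5) = 56; no cellists → C(7,5) = 21.
Add back selections omitting two groups (i.e. drawn from a single group): C(4,5) + C(3,5) + C(4,5) = 0.
By inclusion–exclusion: 462 − 98 + 0 = 364.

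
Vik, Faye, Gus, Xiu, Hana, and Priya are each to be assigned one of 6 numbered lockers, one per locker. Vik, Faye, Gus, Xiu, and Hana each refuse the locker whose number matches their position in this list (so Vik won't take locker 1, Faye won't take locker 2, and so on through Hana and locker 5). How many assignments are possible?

309

Let Aᵢ (for 1 ≤ i ≤ 5) be the placements that put person i in their forbidden locker. Any j of these fix j positions, leaving (6−j)! ways to fill the rest, and there are C(5,j) ways to pick which j.
By inclusion–exclusion, the number of valid placements is Σ_{j=0}^{5} (−1)^j C(5,j)·(6−j)!.
Computing: 720 − 600 + 240 − 60 + 10 − 1 = 309.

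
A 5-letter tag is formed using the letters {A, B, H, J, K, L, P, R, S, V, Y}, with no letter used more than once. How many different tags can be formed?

With no repetition, fill the 5 letters in order: 11 choices, then 10, down to 7.
11 × 10 × 9 × 8 × 7 = 55440.

55440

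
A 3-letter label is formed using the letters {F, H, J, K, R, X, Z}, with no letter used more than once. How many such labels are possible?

This is a permutation of 3 out of 7: P(7,3) = 7!/4!.
7 × 6 × 5 = 210.

210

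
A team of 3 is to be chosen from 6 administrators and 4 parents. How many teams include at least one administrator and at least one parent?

Unrestricted: C(10,3) = 120 ways to pick any 3 of the 10.
Subtract selections that omit an entire group: no administrators → C(4,3) = 4; no parents → C(6,3) = 20.
Both groups omitted at once is impossible, so 120 − 24 = 96.

96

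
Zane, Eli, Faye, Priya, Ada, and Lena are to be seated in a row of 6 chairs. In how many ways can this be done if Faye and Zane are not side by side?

480

Of the 6! = 720 arrangements, those with Faye and Zane adjacent number 2 × 5! = 240 (treat the pair as a block with 2 internal orders).
Complementary counting: 720 − 240 = 480.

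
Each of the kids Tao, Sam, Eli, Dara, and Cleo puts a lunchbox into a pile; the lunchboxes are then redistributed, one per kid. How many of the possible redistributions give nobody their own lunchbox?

44

Count assignments avoiding every fixed point. For any j of the 5 kids fixed to their own lunchbox, the other 5−j can be arranged in (5−j)! ways.
By inclusion–exclusion this is Σ_{j=0}^{5} (−1)^j C(5,j)·(5−j)!.
Computing: 120 − 120 + 60 − 20 + 5 − 1 = 44.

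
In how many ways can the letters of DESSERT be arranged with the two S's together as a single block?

360

Treat the 2 copies of S as a single block. The multiset to arrange is then {SS, D, E, E, R, T}, 6 items in all.
That gives (6)!/(2!) = 360 arrangements.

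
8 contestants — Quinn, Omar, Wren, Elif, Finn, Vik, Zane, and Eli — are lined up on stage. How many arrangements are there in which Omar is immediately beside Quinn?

Glue Omar and Quinn into one block (2 internal orders), leaving 7 units to arrange in a row.
That gives 2 × 7! = 2 × 5040 = 10080.

10080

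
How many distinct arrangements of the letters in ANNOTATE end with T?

1260

Fix T in the last position and arrange the remaining 7 letters.
Those 7 letters have A appearing twice and N appearing twice, giving (7)!/(2!·2!) = 1260.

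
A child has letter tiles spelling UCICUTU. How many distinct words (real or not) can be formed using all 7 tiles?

420

Letter multiplicities in UCICUTU: C×2, I×1, T×1, U×3.
Dividing 7! = 5040 by 3!·2! = 12 for the repeated letters gives 420.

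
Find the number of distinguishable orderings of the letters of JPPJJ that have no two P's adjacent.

6

There are 5!/(3!·2!) = 10 arrangements of JPPJJ in total.
If the two P's are adjacent, glue them into one block, leaving 4 items to arrange: (4)!/(3!) = 4 ways.
Hence 10 − 4 = 6.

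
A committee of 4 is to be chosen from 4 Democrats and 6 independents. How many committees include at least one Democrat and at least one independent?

194

Total 4-person selections from all 10: C(10,4) = 210.
Selections missing a whole group: no Democrats → C(6,4) = 15; no independents → C(4,4) = 1.
Both groups omitted at once is impossible, so 210 − 16 = 194.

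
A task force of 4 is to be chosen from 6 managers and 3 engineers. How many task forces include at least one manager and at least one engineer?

Total 4-person selections from all 9: C(9,4) = 126.
Subtract selections that omit an entire group: no managers → C(3,4) = 0; no engineers → C(6,4) = 15.
Both groups omitted at once is impossible, so 126 − 15 = 111.

111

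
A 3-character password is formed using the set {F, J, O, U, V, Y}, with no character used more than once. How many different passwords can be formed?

This is a permutation of 3 out of 6: P(6,3) = 6!/3!.
That product is 6 × 5 × 4 = 120.

120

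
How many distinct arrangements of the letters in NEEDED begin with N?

Fix N in the first position and arrange the remaining 5 letters.
Those 5 letters have D appearing twice and E appearing 3 times, giving (5)!/(3!·2!) = 10.

10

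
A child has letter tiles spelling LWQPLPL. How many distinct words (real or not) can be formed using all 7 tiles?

420

LWQPLPL has 7 letters with L appearing 3 times and P appearing twice.
Dividing 7! = 5040 by 3!·2! = 12 for the repeated letters gives 420.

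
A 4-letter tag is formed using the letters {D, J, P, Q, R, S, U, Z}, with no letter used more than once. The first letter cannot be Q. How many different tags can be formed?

1470

The first letter has 8−1 = 7 choices (anything except Q).
The remaining 3 letters are filled from the other 7 symbols without repetition: 7 × 6 × 5 = 210.
Total: 7 × 210 = 1470.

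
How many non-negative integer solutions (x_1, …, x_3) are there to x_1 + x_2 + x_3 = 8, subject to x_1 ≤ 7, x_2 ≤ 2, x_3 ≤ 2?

By stars and bars, unrestricted non-negative solutions to x_1+…+x_3 = 8 number C(8+2,2) = 45.
Subtract solutions that violate a single cap (substitute x_i' = x_i − (cap_i+1)): x_1 ≥ 8 gives C(2,2) = 1; x_2 ≥ 3 gives C(7,2) = 21; x_3 ≥ 3 gives C(7,2) = 21. Together 43.
Add back pairs where two caps are both exceeded: 0 + 0 + 6 = 6.
By inclusion–exclusion the count is 45 − 43 + 6 = 8.

8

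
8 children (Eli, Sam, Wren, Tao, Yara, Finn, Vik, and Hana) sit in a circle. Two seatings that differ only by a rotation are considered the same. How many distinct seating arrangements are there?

Seat Eli anywhere (absorbing the rotational symmetry), then permute the other 7: (7)! = 5040.

5040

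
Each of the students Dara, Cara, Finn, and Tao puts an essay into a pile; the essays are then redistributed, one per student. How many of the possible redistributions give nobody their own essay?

Let Aᵢ be the assignments in which student i gets their own essay. We want the size of the complement of A₁∪…∪A_4.
By inclusion–exclusion this is Σ_{j=0}^{4} (−1)^j C(4,j)·(4−j)!.
Computing: 24 − 24 + 12 − 4 + 1 = 9.

9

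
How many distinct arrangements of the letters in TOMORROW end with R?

840

Fix R in the last position and arrange the remaining 7 letters.
Those 7 letters have O appearing 3 times, giving (7)!/(3!) = 840.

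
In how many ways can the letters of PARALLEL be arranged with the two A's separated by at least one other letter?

There are 8!/(3!·2!) = 3360 arrangements of PARALLEL in total.
Arrangements with the A's together: treat AA as one letter, giving (7)!/(3!) = 840.
Hence 3360 − 840 = 2520.

2520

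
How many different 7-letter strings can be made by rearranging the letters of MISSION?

The 7 letters of MISSION have repeats: I appearing twice and S appearing twice.
So there are 7! / (2!·2!) = 1260 distinguishable arrangements.

1260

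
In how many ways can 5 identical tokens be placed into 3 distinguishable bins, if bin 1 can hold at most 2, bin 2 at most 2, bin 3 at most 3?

Without the upper bounds there are C(7,2) = 21 ways to split 5 among 3 bins.
Subtract solutions that violate a single cap (substitute x_i' = x_i − (cap_i+1)): x_1 ≥ 3 gives C(4,2) = 6; x_2 ≥ 3 gives C(4,2) = 6; x_3 ≥ 4 gives C(3,2) = 3. Together 15.
No two caps can be exceeded simultaneously, so the pair terms are all 0.
By inclusion–exclusion the count is 21 − 15 + 0 = 6.

6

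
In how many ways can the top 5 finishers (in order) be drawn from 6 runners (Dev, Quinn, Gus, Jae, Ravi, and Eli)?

There are 6 choices for 1st place, 5 for 2nd, and so on down to 2 for position 5.
That gives 6 × 5 × 4 × 3 × 2 = 720.

720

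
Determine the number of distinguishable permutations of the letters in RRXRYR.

Letter multiplicities in RRXRYR: R×4, X×1, Y×1.
So there are 6! / (4!) = 30 distinguishable arrangements.

30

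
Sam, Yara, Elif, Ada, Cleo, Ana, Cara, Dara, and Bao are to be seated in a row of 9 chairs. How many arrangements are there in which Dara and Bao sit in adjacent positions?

Glue Dara and Bao into one block (2 internal orders), leaving 8 units to arrange in a row.
That gives 2 × 8! = 2 × 40320 = 80640.

80640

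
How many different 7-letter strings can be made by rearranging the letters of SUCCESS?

SUCCESS has 7 letters with C appearing twice and S appearing 3 times.
The number of distinct arrangements is 7!/(3!·2!) = 5040/12 = 420.

420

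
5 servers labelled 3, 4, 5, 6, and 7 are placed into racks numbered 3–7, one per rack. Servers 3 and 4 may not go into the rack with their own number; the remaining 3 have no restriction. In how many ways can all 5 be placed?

78

Let Aᵢ (for i ∈ {3, 4}) be the placements that put server i in its forbidden rack. Any j of these fix j positions, leaving (5−j)! ways to fill the rest, and there are C(2,j) ways to pick which j.
By inclusion–exclusion, the number of valid placements is Σ_{j=0}^{2} (−1)^j C(2,j)·(5−j)!.
Computing: 120 − 48 + 6 = 78.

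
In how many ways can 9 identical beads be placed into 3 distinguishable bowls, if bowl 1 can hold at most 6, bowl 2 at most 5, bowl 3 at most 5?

29

Without the upper bounds there are C(11,2) = 55 ways to split 9 among 3 bowls.
Subtract solutions that violate a single cap (substitute x_i' = x_i − (cap_i+1)): x_1 ≥ 7 gives C(4,2) = 6; x_2 ≥ 6 gives C(5,2) = 10; x_3 ≥ 6 gives C(5,2) = 10. Together 26.
No two caps can be exceeded simultaneously, so the pair terms are all 0.
By inclusion–exclusion the count is 55 − 26 + 0 = 29.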